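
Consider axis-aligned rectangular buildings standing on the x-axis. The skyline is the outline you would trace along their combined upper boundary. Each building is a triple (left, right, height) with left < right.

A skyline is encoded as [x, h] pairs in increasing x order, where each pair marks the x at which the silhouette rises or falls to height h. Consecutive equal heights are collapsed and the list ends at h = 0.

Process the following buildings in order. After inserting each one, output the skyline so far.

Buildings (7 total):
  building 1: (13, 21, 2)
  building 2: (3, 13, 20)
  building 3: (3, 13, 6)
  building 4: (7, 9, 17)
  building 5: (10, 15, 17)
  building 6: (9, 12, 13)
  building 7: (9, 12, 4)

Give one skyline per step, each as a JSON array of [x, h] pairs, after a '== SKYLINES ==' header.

== SKYLINES ==
[[13,2],[21,0]]
[[3,20],[13,2],[21,0]]
[[3,20],[13,2],[21,0]]
[[3,20],[13,2],[21,0]]
[[3,20],[13,17],[15,2],[21,0]]
[[3,20],[13,17],[15,2],[21,0]]
[[3,20],[13,17],[15,2],[21,0]]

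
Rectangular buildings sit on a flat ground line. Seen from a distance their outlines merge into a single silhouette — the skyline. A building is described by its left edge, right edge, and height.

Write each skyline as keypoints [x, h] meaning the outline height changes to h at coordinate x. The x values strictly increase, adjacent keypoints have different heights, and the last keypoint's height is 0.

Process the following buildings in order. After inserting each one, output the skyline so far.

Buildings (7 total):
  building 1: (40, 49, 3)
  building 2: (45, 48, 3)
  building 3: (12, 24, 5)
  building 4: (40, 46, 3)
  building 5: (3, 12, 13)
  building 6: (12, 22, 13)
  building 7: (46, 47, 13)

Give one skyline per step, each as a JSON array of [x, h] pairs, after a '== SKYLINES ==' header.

== SKYLINES ==
[[40,3],[49,0]]
[[40,3],[49,0]]
[[12,5],[24,0],[40,3],[49,0]]
[[12,5],[24,0],[40,3],[49,0]]
[[3,13],[12,5],[24,0],[40,3],[49,0]]
[[3,13],[22,5],[24,0],[40,3],[49,0]]
[[3,13],[22,5],[24,0],[40,3],[46,13],[47,3],[49,0]]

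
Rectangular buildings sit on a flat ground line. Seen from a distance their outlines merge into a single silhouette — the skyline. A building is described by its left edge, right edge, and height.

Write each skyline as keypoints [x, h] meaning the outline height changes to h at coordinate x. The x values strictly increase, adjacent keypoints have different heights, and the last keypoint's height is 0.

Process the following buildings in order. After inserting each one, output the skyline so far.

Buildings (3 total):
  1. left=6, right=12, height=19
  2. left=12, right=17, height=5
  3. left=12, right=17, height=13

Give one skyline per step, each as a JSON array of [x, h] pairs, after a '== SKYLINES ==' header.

== SKYLINES ==
[[6,19],[12,0]]
[[6,19],[12,5],[17,0]]
[[6,19],[12,13],[17,0]]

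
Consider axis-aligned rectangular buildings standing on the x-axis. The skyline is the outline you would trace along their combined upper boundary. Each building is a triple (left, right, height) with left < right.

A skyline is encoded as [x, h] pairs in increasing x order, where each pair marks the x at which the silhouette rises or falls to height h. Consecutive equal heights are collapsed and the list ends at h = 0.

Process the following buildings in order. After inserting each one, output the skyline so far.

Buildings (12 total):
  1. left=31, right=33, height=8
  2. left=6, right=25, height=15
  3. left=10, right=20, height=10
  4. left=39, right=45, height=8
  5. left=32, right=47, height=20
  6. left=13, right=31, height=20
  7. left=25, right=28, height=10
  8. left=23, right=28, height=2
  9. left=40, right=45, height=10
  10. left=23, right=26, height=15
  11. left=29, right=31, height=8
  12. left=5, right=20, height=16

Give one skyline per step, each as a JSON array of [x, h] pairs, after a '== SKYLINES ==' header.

== SKYLINES ==
[[31,8],[33,0]]
[[6,15],[25,0],[31,8],[33,0]]
[[6,15],[25,0],[31,8],[33,0]]
[[6,15],[25,0],[31,8],[33,0],[39,8],[45,0]]
[[6,15],[25,0],[31,8],[32,20],[47,0]]
[[6,15],[13,20],[31,8],[32,20],[47,0]]
[[6,15],[13,20],[31,8],[32,20],[47,0]]
[[6,15],[13,20],[31,8],[32,20],[47,0]]
[[6,15],[13,20],[31,8],[32,20],[47,0]]
[[6,15],[13,20],[31,8],[32,20],[47,0]]
[[6,15],[13,20],[31,8],[32,20],[47,0]]
[[5,16],[13,20],[31,8],[32,20],[47,0]]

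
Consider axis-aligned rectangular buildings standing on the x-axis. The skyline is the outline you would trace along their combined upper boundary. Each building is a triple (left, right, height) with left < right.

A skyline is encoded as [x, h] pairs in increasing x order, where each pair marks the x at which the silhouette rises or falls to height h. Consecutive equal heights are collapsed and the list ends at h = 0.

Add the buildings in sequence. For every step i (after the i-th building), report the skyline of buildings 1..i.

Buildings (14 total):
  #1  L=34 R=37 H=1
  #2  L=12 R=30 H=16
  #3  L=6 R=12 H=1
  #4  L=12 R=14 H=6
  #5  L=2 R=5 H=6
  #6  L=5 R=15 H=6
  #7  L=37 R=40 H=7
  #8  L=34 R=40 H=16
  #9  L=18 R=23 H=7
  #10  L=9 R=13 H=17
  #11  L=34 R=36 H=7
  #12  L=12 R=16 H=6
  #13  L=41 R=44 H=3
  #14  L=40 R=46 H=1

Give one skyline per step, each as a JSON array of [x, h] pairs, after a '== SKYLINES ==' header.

== SKYLINES ==
[[34,1],[37,0]]
[[12,16],[30,0],[34,1],[37,0]]
[[6,1],[12,16],[30,0],[34,1],[37,0]]
[[6,1],[12,16],[30,0],[34,1],[37,0]]
[[2,6],[5,0],[6,1],[12,16],[30,0],[34,1],[37,0]]
[[2,6],[12,16],[30,0],[34,1],[37,0]]
[[2,6],[12,16],[30,0],[34,1],[37,7],[40,0]]
[[2,6],[12,16],[30,0],[34,16],[40,0]]
[[2,6],[12,16],[30,0],[34,16],[40,0]]
[[2,6],[9,17],[13,16],[30,0],[34,16],[40,0]]
[[2,6],[9,17],[13,16],[30,0],[34,16],[40,0]]
[[2,6],[9,17],[13,16],[30,0],[34,16],[40,0]]
[[2,6],[9,17],[13,16],[30,0],[34,16],[40,0],[41,3],[44,0]]
[[2,6],[9,17],[13,16],[30,0],[34,16],[40,1],[41,3],[44,1],[46,0]]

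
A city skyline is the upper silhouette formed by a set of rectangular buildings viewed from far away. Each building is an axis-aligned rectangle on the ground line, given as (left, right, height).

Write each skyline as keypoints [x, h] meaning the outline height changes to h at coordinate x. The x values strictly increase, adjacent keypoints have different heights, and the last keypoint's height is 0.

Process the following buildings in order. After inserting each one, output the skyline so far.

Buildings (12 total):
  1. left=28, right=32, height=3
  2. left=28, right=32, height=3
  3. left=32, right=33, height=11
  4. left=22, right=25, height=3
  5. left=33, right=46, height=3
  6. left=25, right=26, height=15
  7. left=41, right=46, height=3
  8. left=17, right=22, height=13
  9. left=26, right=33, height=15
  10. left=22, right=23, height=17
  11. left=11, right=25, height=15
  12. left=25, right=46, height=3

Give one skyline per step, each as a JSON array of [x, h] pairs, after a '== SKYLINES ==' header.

== SKYLINES ==
[[28,3],[32,0]]
[[28,3],[32,0]]
[[28,3],[32,11],[33,0]]
[[22,3],[25,0],[28,3],[32,11],[33,0]]
[[22,3],[25,0],[28,3],[32,11],[33,3],[46,0]]
[[22,3],[25,15],[26,0],[28,3],[32,11],[33,3],[46,0]]
[[22,3],[25,15],[26,0],[28,3],[32,11],[33,3],[46,0]]
[[17,13],[22,3],[25,15],[26,0],[28,3],[32,11],[33,3],[46,0]]
[[17,13],[22,3],[25,15],[33,3],[46,0]]
[[17,13],[22,17],[23,3],[25,15],[33,3],[46,0]]
[[11,15],[22,17],[23,15],[33,3],[46,0]]
[[11,15],[22,17],[23,15],[33,3],[46,0]]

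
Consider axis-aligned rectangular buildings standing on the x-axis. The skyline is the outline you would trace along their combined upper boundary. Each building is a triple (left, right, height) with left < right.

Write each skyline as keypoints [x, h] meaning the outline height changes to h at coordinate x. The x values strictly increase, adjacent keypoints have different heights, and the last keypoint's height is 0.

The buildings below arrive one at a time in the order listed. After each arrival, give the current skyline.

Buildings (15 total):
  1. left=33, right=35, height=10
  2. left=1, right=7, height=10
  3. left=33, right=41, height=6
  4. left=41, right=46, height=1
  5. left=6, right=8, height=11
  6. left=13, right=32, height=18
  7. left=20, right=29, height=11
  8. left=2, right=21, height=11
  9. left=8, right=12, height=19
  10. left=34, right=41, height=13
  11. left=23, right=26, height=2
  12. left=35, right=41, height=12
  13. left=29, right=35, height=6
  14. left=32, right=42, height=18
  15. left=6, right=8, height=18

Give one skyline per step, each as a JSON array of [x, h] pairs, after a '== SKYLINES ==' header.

== SKYLINES ==
[[33,10],[35,0]]
[[1,10],[7,0],[33,10],[35,0]]
[[1,10],[7,0],[33,10],[35,6],[41,0]]
[[1,10],[7,0],[33,10],[35,6],[41,1],[46,0]]
[[1,10],[6,11],[8,0],[33,10],[35,6],[41,1],[46,0]]
[[1,10],[6,11],[8,0],[13,18],[32,0],[33,10],[35,6],[41,1],[46,0]]
[[1,10],[6,11],[8,0],[13,18],[32,0],[33,10],[35,6],[41,1],[46,0]]
[[1,10],[2,11],[13,18],[32,0],[33,10],[35,6],[41,1],[46,0]]
[[1,10],[2,11],[8,19],[12,11],[13,18],[32,0],[33,10],[35,6],[41,1],[46,0]]
[[1,10],[2,11],[8,19],[12,11],[13,18],[32,0],[33,10],[34,13],[41,1],[46,0]]
[[1,10],[2,11],[8,19],[12,11],[13,18],[32,0],[33,10],[34,13],[41,1],[46,0]]
[[1,10],[2,11],[8,19],[12,11],[13,18],[32,0],[33,10],[34,13],[41,1],[46,0]]
[[1,10],[2,11],[8,19],[12,11],[13,18],[32,6],[33,10],[34,13],[41,1],[46,0]]
[[1,10],[2,11],[8,19],[12,11],[13,18],[42,1],[46,0]]
[[1,10],[2,11],[6,18],[8,19],[12,11],[13,18],[42,1],[46,0]]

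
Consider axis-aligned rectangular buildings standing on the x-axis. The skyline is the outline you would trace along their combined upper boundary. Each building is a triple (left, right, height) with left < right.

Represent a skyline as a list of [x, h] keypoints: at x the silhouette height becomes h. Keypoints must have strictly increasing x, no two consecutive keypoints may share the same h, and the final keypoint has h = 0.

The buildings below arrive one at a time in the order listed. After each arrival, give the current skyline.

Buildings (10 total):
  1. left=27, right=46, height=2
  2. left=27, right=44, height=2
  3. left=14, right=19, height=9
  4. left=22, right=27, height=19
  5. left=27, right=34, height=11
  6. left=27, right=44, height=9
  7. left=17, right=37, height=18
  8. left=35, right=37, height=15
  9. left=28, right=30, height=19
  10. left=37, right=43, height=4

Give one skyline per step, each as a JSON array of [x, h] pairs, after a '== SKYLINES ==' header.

== SKYLINES ==
[[27,2],[46,0]]
[[27,2],[46,0]]
[[14,9],[19,0],[27,2],[46,0]]
[[14,9],[19,0],[22,19],[27,2],[46,0]]
[[14,9],[19,0],[22,19],[27,11],[34,2],[46,0]]
[[14,9],[19,0],[22,19],[27,11],[34,9],[44,2],[46,0]]
[[14,9],[17,18],[22,19],[27,18],[37,9],[44,2],[46,0]]
[[14,9],[17,18],[22,19],[27,18],[37,9],[44,2],[46,0]]
[[14,9],[17,18],[22,19],[27,18],[28,19],[30,18],[37,9],[44,2],[46,0]]
[[14,9],[17,18],[22,19],[27,18],[28,19],[30,18],[37,9],[44,2],[46,0]]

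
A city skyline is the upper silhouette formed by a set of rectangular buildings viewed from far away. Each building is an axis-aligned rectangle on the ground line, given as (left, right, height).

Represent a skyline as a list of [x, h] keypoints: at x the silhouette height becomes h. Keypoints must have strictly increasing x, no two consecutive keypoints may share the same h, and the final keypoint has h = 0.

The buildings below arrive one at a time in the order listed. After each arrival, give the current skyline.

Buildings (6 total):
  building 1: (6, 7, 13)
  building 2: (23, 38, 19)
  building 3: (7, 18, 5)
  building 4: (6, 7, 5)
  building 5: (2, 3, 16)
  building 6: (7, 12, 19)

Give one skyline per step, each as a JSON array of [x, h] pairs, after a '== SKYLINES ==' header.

== SKYLINES ==
[[6,13],[7,0]]
[[6,13],[7,0],[23,19],[38,0]]
[[6,13],[7,5],[18,0],[23,19],[38,0]]
[[6,13],[7,5],[18,0],[23,19],[38,0]]
[[2,16],[3,0],[6,13],[7,5],[18,0],[23,19],[38,0]]
[[2,16],[3,0],[6,13],[7,19],[12,5],[18,0],[23,19],[38,0]]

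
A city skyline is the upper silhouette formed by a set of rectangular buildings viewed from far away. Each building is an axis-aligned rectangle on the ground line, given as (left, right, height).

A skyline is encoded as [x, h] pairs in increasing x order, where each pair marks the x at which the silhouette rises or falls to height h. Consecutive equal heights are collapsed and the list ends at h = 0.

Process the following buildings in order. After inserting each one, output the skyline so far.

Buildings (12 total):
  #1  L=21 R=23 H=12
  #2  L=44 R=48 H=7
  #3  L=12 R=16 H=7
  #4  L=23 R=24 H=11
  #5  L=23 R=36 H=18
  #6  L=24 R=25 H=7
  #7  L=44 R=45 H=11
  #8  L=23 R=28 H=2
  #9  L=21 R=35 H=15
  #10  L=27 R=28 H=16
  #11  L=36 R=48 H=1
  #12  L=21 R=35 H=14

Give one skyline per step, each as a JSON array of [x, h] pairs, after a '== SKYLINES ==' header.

== SKYLINES ==
[[21,12],[23,0]]
[[21,12],[23,0],[44,7],[48,0]]
[[12,7],[16,0],[21,12],[23,0],[44,7],[48,0]]
[[12,7],[16,0],[21,12],[23,11],[24,0],[44,7],[48,0]]
[[12,7],[16,0],[21,12],[23,18],[36,0],[44,7],[48,0]]
[[12,7],[16,0],[21,12],[23,18],[36,0],[44,7],[48,0]]
[[12,7],[16,0],[21,12],[23,18],[36,0],[44,11],[45,7],[48,0]]
[[12,7],[16,0],[21,12],[23,18],[36,0],[44,11],[45,7],[48,0]]
[[12,7],[16,0],[21,15],[23,18],[36,0],[44,11],[45,7],[48,0]]
[[12,7],[16,0],[21,15],[23,18],[36,0],[44,11],[45,7],[48,0]]
[[12,7],[16,0],[21,15],[23,18],[36,1],[44,11],[45,7],[48,0]]
[[12,7],[16,0],[21,15],[23,18],[36,1],[44,11],[45,7],[48,0]]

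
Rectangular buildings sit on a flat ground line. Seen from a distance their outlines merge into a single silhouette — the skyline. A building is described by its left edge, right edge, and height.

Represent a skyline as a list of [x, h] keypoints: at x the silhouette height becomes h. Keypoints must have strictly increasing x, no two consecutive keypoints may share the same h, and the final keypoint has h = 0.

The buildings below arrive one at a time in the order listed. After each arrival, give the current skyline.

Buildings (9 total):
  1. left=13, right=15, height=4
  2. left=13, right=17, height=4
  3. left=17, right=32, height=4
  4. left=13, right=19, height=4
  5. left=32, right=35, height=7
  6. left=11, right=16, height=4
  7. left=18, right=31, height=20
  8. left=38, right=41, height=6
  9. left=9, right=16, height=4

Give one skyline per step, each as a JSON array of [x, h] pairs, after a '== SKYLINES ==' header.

== SKYLINES ==
[[13,4],[15,0]]
[[13,4],[17,0]]
[[13,4],[32,0]]
[[13,4],[32,0]]
[[13,4],[32,7],[35,0]]
[[11,4],[32,7],[35,0]]
[[11,4],[18,20],[31,4],[32,7],[35,0]]
[[11,4],[18,20],[31,4],[32,7],[35,0],[38,6],[41,0]]
[[9,4],[18,20],[31,4],[32,7],[35,0],[38,6],[41,0]]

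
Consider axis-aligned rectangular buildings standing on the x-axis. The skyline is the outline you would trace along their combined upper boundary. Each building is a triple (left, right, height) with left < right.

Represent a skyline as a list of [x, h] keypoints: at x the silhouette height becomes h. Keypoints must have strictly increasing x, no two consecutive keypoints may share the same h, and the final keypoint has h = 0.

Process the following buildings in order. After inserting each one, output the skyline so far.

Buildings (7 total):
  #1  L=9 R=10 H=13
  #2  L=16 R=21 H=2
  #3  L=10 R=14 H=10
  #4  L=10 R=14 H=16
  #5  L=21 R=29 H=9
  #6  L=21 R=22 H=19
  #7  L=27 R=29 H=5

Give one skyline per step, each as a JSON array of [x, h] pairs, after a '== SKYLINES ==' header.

== SKYLINES ==
[[9,13],[10,0]]
[[9,13],[10,0],[16,2],[21,0]]
[[9,13],[10,10],[14,0],[16,2],[21,0]]
[[9,13],[10,16],[14,0],[16,2],[21,0]]
[[9,13],[10,16],[14,0],[16,2],[21,9],[29,0]]
[[9,13],[10,16],[14,0],[16,2],[21,19],[22,9],[29,0]]
[[9,13],[10,16],[14,0],[16,2],[21,19],[22,9],[29,0]]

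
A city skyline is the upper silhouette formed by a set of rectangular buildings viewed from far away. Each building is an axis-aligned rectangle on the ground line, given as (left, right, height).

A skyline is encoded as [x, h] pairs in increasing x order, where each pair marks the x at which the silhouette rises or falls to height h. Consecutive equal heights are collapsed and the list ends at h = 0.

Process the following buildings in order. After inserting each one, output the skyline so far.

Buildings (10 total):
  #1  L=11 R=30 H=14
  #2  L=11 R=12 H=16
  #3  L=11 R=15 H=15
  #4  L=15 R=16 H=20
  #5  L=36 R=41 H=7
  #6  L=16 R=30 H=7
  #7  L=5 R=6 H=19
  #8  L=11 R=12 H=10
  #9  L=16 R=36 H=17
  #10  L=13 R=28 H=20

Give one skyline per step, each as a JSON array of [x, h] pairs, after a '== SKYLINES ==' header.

== SKYLINES ==
[[11,14],[30,0]]
[[11,16],[12,14],[30,0]]
[[11,16],[12,15],[15,14],[30,0]]
[[11,16],[12,15],[15,20],[16,14],[30,0]]
[[11,16],[12,15],[15,20],[16,14],[30,0],[36,7],[41,0]]
[[11,16],[12,15],[15,20],[16,14],[30,0],[36,7],[41,0]]
[[5,19],[6,0],[11,16],[12,15],[15,20],[16,14],[30,0],[36,7],[41,0]]
[[5,19],[6,0],[11,16],[12,15],[15,20],[16,14],[30,0],[36,7],[41,0]]
[[5,19],[6,0],[11,16],[12,15],[15,20],[16,17],[36,7],[41,0]]
[[5,19],[6,0],[11,16],[12,15],[13,20],[28,17],[36,7],[41,0]]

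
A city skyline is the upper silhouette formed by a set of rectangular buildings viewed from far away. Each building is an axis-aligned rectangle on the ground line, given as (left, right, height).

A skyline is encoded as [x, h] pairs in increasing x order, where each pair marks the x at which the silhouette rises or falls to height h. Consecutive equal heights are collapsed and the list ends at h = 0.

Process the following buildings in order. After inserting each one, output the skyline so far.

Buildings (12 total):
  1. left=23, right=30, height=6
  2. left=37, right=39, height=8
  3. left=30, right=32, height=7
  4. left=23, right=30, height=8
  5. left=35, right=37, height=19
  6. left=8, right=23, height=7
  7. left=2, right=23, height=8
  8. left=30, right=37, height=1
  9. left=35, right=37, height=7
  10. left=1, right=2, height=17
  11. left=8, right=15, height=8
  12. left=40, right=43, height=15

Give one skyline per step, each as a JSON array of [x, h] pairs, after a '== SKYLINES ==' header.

== SKYLINES ==
[[23,6],[30,0]]
[[23,6],[30,0],[37,8],[39,0]]
[[23,6],[30,7],[32,0],[37,8],[39,0]]
[[23,8],[30,7],[32,0],[37,8],[39,0]]
[[23,8],[30,7],[32,0],[35,19],[37,8],[39,0]]
[[8,7],[23,8],[30,7],[32,0],[35,19],[37,8],[39,0]]
[[2,8],[30,7],[32,0],[35,19],[37,8],[39,0]]
[[2,8],[30,7],[32,1],[35,19],[37,8],[39,0]]
[[2,8],[30,7],[32,1],[35,19],[37,8],[39,0]]
[[1,17],[2,8],[30,7],[32,1],[35,19],[37,8],[39,0]]
[[1,17],[2,8],[30,7],[32,1],[35,19],[37,8],[39,0]]
[[1,17],[2,8],[30,7],[32,1],[35,19],[37,8],[39,0],[40,15],[43,0]]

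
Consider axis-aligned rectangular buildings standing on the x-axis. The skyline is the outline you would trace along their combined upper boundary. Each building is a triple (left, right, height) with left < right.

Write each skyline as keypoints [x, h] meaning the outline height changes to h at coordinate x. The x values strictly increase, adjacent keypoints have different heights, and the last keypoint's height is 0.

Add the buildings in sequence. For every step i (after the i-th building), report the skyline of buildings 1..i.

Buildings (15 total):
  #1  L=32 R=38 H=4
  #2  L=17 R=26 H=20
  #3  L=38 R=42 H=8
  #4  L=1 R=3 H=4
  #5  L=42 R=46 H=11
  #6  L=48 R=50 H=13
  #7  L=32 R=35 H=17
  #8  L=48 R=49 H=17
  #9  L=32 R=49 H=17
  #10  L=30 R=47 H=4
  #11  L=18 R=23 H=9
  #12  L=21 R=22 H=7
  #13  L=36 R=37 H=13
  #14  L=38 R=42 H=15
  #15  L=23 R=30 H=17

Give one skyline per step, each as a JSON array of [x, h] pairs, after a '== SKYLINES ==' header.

== SKYLINES ==
[[32,4],[38,0]]
[[17,20],[26,0],[32,4],[38,0]]
[[17,20],[26,0],[32,4],[38,8],[42,0]]
[[1,4],[3,0],[17,20],[26,0],[32,4],[38,8],[42,0]]
[[1,4],[3,0],[17,20],[26,0],[32,4],[38,8],[42,11],[46,0]]
[[1,4],[3,0],[17,20],[26,0],[32,4],[38,8],[42,11],[46,0],[48,13],[50,0]]
[[1,4],[3,0],[17,20],[26,0],[32,17],[35,4],[38,8],[42,11],[46,0],[48,13],[50,0]]
[[1,4],[3,0],[17,20],[26,0],[32,17],[35,4],[38,8],[42,11],[46,0],[48,17],[49,13],[50,0]]
[[1,4],[3,0],[17,20],[26,0],[32,17],[49,13],[50,0]]
[[1,4],[3,0],[17,20],[26,0],[30,4],[32,17],[49,13],[50,0]]
[[1,4],[3,0],[17,20],[26,0],[30,4],[32,17],[49,13],[50,0]]
[[1,4],[3,0],[17,20],[26,0],[30,4],[32,17],[49,13],[50,0]]
[[1,4],[3,0],[17,20],[26,0],[30,4],[32,17],[49,13],[50,0]]
[[1,4],[3,0],[17,20],[26,0],[30,4],[32,17],[49,13],[50,0]]
[[1,4],[3,0],[17,20],[26,17],[30,4],[32,17],[49,13],[50,0]]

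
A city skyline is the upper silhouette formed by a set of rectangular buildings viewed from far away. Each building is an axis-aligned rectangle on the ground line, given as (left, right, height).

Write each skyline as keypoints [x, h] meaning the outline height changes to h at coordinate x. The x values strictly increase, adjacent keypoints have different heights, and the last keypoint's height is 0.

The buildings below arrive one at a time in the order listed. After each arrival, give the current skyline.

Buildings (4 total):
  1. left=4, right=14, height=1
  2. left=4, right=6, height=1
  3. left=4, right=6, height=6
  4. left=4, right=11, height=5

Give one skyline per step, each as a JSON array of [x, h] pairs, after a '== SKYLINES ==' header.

== SKYLINES ==
[[4,1],[14,0]]
[[4,1],[14,0]]
[[4,6],[6,1],[14,0]]
[[4,6],[6,5],[11,1],[14,0]]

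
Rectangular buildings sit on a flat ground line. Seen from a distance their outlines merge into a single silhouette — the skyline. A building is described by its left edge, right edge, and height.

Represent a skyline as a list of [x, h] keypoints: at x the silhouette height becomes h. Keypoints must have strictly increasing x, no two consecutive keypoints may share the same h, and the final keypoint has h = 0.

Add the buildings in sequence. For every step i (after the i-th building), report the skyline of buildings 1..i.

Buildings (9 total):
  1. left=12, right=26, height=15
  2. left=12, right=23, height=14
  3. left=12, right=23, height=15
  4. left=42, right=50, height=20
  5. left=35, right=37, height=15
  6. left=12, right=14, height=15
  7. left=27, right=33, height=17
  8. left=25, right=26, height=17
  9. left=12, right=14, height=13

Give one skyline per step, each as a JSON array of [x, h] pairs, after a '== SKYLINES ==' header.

== SKYLINES ==
[[12,15],[26,0]]
[[12,15],[26,0]]
[[12,15],[26,0]]
[[12,15],[26,0],[42,20],[50,0]]
[[12,15],[26,0],[35,15],[37,0],[42,20],[50,0]]
[[12,15],[26,0],[35,15],[37,0],[42,20],[50,0]]
[[12,15],[26,0],[27,17],[33,0],[35,15],[37,0],[42,20],[50,0]]
[[12,15],[25,17],[26,0],[27,17],[33,0],[35,15],[37,0],[42,20],[50,0]]
[[12,15],[25,17],[26,0],[27,17],[33,0],[35,15],[37,0],[42,20],[50,0]]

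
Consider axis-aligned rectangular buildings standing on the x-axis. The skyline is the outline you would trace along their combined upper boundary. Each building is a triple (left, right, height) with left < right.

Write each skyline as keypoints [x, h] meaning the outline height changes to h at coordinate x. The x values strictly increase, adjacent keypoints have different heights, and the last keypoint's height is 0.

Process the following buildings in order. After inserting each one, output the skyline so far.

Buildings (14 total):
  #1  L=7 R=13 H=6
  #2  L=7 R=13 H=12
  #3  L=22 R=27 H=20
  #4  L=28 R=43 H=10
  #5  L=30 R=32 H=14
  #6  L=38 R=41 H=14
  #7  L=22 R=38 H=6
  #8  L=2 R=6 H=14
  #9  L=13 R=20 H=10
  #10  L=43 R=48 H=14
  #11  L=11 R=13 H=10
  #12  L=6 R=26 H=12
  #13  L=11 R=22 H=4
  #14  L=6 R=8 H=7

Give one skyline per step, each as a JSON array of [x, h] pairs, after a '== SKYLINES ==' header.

== SKYLINES ==
[[7,6],[13,0]]
[[7,12],[13,0]]
[[7,12],[13,0],[22,20],[27,0]]
[[7,12],[13,0],[22,20],[27,0],[28,10],[43,0]]
[[7,12],[13,0],[22,20],[27,0],[28,10],[30,14],[32,10],[43,0]]
[[7,12],[13,0],[22,20],[27,0],[28,10],[30,14],[32,10],[38,14],[41,10],[43,0]]
[[7,12],[13,0],[22,20],[27,6],[28,10],[30,14],[32,10],[38,14],[41,10],[43,0]]
[[2,14],[6,0],[7,12],[13,0],[22,20],[27,6],[28,10],[30,14],[32,10],[38,14],[41,10],[43,0]]
[[2,14],[6,0],[7,12],[13,10],[20,0],[22,20],[27,6],[28,10],[30,14],[32,10],[38,14],[41,10],[43,0]]
[[2,14],[6,0],[7,12],[13,10],[20,0],[22,20],[27,6],[28,10],[30,14],[32,10],[38,14],[41,10],[43,14],[48,0]]
[[2,14],[6,0],[7,12],[13,10],[20,0],[22,20],[27,6],[28,10],[30,14],[32,10],[38,14],[41,10],[43,14],[48,0]]
[[2,14],[6,12],[22,20],[27,6],[28,10],[30,14],[32,10],[38,14],[41,10],[43,14],[48,0]]
[[2,14],[6,12],[22,20],[27,6],[28,10],[30,14],[32,10],[38,14],[41,10],[43,14],[48,0]]
[[2,14],[6,12],[22,20],[27,6],[28,10],[30,14],[32,10],[38,14],[41,10],[43,14],[48,0]]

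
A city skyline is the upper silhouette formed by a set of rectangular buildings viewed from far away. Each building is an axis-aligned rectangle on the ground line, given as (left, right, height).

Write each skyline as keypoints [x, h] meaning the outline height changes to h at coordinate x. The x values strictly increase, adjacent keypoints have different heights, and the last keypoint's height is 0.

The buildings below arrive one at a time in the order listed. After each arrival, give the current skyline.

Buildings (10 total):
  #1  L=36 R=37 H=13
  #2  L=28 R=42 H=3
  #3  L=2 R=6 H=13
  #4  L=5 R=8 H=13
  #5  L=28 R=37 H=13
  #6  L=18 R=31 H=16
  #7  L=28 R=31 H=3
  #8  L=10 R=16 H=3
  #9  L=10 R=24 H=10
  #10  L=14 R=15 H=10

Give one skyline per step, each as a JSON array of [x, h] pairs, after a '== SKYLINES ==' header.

== SKYLINES ==
[[36,13],[37,0]]
[[28,3],[36,13],[37,3],[42,0]]
[[2,13],[6,0],[28,3],[36,13],[37,3],[42,0]]
[[2,13],[8,0],[28,3],[36,13],[37,3],[42,0]]
[[2,13],[8,0],[28,13],[37,3],[42,0]]
[[2,13],[8,0],[18,16],[31,13],[37,3],[42,0]]
[[2,13],[8,0],[18,16],[31,13],[37,3],[42,0]]
[[2,13],[8,0],[10,3],[16,0],[18,16],[31,13],[37,3],[42,0]]
[[2,13],[8,0],[10,10],[18,16],[31,13],[37,3],[42,0]]
[[2,13],[8,0],[10,10],[18,16],[31,13],[37,3],[42,0]]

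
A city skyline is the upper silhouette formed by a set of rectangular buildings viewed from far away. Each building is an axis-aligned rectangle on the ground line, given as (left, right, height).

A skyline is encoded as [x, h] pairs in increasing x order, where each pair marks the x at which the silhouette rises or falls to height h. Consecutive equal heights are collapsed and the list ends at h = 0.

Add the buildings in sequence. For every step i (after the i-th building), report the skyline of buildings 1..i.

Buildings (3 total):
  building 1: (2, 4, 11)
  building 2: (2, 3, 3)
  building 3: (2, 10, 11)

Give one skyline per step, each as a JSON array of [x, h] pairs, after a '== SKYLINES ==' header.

== SKYLINES ==
[[2,11],[4,0]]
[[2,11],[4,0]]
[[2,11],[10,0]]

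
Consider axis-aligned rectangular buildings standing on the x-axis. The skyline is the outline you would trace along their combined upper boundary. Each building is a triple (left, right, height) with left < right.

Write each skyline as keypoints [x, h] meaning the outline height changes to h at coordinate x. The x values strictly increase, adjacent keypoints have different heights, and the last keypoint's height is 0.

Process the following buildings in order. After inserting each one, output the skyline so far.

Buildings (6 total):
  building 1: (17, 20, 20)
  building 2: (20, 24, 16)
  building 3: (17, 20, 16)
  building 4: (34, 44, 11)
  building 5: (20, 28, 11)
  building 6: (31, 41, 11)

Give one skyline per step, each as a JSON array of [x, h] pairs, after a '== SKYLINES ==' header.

== SKYLINES ==
[[17,20],[20,0]]
[[17,20],[20,16],[24,0]]
[[17,20],[20,16],[24,0]]
[[17,20],[20,16],[24,0],[34,11],[44,0]]
[[17,20],[20,16],[24,11],[28,0],[34,11],[44,0]]
[[17,20],[20,16],[24,11],[28,0],[31,11],[44,0]]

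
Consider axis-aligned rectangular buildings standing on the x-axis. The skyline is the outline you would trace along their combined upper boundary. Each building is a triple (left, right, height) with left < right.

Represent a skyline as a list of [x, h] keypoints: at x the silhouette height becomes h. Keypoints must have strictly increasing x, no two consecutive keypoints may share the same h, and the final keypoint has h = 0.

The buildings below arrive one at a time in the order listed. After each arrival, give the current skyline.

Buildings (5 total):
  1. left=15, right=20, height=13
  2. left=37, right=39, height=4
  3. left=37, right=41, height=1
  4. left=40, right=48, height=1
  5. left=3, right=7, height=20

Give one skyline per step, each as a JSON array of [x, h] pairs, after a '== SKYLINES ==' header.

== SKYLINES ==
[[15,13],[20,0]]
[[15,13],[20,0],[37,4],[39,0]]
[[15,13],[20,0],[37,4],[39,1],[41,0]]
[[15,13],[20,0],[37,4],[39,1],[48,0]]
[[3,20],[7,0],[15,13],[20,0],[37,4],[39,1],[48,0]]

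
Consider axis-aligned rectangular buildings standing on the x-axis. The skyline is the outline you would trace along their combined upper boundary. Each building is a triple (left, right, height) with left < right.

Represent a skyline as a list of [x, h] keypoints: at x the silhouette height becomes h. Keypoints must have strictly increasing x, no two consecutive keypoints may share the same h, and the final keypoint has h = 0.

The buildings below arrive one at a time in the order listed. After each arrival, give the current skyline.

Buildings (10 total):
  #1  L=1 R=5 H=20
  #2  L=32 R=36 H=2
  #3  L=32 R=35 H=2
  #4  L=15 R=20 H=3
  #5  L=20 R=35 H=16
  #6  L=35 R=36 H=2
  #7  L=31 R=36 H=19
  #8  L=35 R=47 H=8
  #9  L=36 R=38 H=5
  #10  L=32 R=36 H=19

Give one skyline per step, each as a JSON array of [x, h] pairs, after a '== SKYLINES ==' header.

== SKYLINES ==
[[1,20],[5,0]]
[[1,20],[5,0],[32,2],[36,0]]
[[1,20],[5,0],[32,2],[36,0]]
[[1,20],[5,0],[15,3],[20,0],[32,2],[36,0]]
[[1,20],[5,0],[15,3],[20,16],[35,2],[36,0]]
[[1,20],[5,0],[15,3],[20,16],[35,2],[36,0]]
[[1,20],[5,0],[15,3],[20,16],[31,19],[36,0]]
[[1,20],[5,0],[15,3],[20,16],[31,19],[36,8],[47,0]]
[[1,20],[5,0],[15,3],[20,16],[31,19],[36,8],[47,0]]
[[1,20],[5,0],[15,3],[20,16],[31,19],[36,8],[47,0]]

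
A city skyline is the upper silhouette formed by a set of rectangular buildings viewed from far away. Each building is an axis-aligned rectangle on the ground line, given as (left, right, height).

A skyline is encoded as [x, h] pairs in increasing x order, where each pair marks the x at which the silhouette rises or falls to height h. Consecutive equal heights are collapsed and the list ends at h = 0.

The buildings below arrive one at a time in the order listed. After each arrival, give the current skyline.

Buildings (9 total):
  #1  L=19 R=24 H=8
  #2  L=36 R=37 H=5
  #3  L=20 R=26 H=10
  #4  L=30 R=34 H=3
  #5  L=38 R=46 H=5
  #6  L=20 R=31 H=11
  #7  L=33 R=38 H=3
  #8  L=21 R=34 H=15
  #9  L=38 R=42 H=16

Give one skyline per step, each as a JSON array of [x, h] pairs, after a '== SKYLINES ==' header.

== SKYLINES ==
[[19,8],[24,0]]
[[19,8],[24,0],[36,5],[37,0]]
[[19,8],[20,10],[26,0],[36,5],[37,0]]
[[19,8],[20,10],[26,0],[30,3],[34,0],[36,5],[37,0]]
[[19,8],[20,10],[26,0],[30,3],[34,0],[36,5],[37,0],[38,5],[46,0]]
[[19,8],[20,11],[31,3],[34,0],[36,5],[37,0],[38,5],[46,0]]
[[19,8],[20,11],[31,3],[36,5],[37,3],[38,5],[46,0]]
[[19,8],[20,11],[21,15],[34,3],[36,5],[37,3],[38,5],[46,0]]
[[19,8],[20,11],[21,15],[34,3],[36,5],[37,3],[38,16],[42,5],[46,0]]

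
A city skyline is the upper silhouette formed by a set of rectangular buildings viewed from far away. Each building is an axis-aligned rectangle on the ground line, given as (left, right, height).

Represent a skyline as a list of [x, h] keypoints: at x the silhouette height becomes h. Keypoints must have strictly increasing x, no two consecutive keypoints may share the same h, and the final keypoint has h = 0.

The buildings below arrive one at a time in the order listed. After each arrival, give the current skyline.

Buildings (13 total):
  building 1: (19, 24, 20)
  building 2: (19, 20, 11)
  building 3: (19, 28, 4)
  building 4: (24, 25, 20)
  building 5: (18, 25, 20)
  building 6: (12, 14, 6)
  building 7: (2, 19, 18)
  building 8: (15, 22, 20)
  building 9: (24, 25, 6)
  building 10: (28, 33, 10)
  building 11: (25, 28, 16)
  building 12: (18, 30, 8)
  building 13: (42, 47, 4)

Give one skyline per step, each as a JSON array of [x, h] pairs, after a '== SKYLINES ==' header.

== SKYLINES ==
[[19,20],[24,0]]
[[19,20],[24,0]]
[[19,20],[24,4],[28,0]]
[[19,20],[25,4],[28,0]]
[[18,20],[25,4],[28,0]]
[[12,6],[14,0],[18,20],[25,4],[28,0]]
[[2,18],[18,20],[25,4],[28,0]]
[[2,18],[15,20],[25,4],[28,0]]
[[2,18],[15,20],[25,4],[28,0]]
[[2,18],[15,20],[25,4],[28,10],[33,0]]
[[2,18],[15,20],[25,16],[28,10],[33,0]]
[[2,18],[15,20],[25,16],[28,10],[33,0]]
[[2,18],[15,20],[25,16],[28,10],[33,0],[42,4],[47,0]]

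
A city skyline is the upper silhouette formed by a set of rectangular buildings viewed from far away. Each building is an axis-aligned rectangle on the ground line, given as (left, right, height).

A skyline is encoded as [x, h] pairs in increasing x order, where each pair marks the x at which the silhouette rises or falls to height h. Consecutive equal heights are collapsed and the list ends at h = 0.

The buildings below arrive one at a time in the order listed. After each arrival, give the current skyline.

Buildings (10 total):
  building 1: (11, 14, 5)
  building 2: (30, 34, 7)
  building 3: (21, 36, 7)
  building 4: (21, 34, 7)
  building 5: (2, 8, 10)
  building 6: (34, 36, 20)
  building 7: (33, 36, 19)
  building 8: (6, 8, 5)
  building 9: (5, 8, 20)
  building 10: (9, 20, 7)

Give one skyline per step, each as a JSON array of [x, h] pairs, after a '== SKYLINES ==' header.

== SKYLINES ==
[[11,5],[14,0]]
[[11,5],[14,0],[30,7],[34,0]]
[[11,5],[14,0],[21,7],[36,0]]
[[11,5],[14,0],[21,7],[36,0]]
[[2,10],[8,0],[11,5],[14,0],[21,7],[36,0]]
[[2,10],[8,0],[11,5],[14,0],[21,7],[34,20],[36,0]]
[[2,10],[8,0],[11,5],[14,0],[21,7],[33,19],[34,20],[36,0]]
[[2,10],[8,0],[11,5],[14,0],[21,7],[33,19],[34,20],[36,0]]
[[2,10],[5,20],[8,0],[11,5],[14,0],[21,7],[33,19],[34,20],[36,0]]
[[2,10],[5,20],[8,0],[9,7],[20,0],[21,7],[33,19],[34,20],[36,0]]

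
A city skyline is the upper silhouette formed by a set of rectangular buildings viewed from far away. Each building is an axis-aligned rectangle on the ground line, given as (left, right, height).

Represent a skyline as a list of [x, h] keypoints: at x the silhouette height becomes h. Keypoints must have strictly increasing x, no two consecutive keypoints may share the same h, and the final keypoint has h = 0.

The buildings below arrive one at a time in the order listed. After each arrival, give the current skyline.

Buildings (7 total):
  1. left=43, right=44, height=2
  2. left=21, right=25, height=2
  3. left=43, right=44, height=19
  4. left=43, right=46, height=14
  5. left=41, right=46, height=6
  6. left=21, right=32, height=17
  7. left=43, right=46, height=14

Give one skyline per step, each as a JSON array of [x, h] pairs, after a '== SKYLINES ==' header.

== SKYLINES ==
[[43,2],[44,0]]
[[21,2],[25,0],[43,2],[44,0]]
[[21,2],[25,0],[43,19],[44,0]]
[[21,2],[25,0],[43,19],[44,14],[46,0]]
[[21,2],[25,0],[41,6],[43,19],[44,14],[46,0]]
[[21,17],[32,0],[41,6],[43,19],[44,14],[46,0]]
[[21,17],[32,0],[41,6],[43,19],[44,14],[46,0]]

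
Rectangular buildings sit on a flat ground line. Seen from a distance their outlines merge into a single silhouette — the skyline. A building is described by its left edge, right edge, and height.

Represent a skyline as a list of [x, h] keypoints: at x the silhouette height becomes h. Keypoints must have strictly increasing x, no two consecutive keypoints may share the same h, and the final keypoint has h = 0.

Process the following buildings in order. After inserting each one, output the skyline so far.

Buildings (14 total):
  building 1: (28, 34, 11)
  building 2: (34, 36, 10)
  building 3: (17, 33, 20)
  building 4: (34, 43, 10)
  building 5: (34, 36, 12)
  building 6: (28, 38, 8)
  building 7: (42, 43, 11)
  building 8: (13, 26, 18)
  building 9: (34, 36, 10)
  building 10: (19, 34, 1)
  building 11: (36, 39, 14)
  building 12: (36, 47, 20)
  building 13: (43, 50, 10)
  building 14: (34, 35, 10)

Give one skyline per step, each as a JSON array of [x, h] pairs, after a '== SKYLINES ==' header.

== SKYLINES ==
[[28,11],[34,0]]
[[28,11],[34,10],[36,0]]
[[17,20],[33,11],[34,10],[36,0]]
[[17,20],[33,11],[34,10],[43,0]]
[[17,20],[33,11],[34,12],[36,10],[43,0]]
[[17,20],[33,11],[34,12],[36,10],[43,0]]
[[17,20],[33,11],[34,12],[36,10],[42,11],[43,0]]
[[13,18],[17,20],[33,11],[34,12],[36,10],[42,11],[43,0]]
[[13,18],[17,20],[33,11],[34,12],[36,10],[42,11],[43,0]]
[[13,18],[17,20],[33,11],[34,12],[36,10],[42,11],[43,0]]
[[13,18],[17,20],[33,11],[34,12],[36,14],[39,10],[42,11],[43,0]]
[[13,18],[17,20],[33,11],[34,12],[36,20],[47,0]]
[[13,18],[17,20],[33,11],[34,12],[36,20],[47,10],[50,0]]
[[13,18],[17,20],[33,11],[34,12],[36,20],[47,10],[50,0]]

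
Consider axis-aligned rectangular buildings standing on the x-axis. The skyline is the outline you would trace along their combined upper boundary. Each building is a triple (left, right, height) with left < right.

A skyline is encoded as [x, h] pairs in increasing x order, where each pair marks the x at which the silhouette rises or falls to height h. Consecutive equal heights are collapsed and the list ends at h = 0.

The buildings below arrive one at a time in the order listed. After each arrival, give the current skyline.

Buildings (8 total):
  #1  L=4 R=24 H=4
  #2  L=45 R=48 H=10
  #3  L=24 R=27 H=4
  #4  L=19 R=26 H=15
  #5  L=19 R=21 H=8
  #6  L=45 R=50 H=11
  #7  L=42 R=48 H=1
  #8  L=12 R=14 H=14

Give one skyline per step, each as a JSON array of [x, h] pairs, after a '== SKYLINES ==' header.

== SKYLINES ==
[[4,4],[24,0]]
[[4,4],[24,0],[45,10],[48,0]]
[[4,4],[27,0],[45,10],[48,0]]
[[4,4],[19,15],[26,4],[27,0],[45,10],[48,0]]
[[4,4],[19,15],[26,4],[27,0],[45,10],[48,0]]
[[4,4],[19,15],[26,4],[27,0],[45,11],[50,0]]
[[4,4],[19,15],[26,4],[27,0],[42,1],[45,11],[50,0]]
[[4,4],[12,14],[14,4],[19,15],[26,4],[27,0],[42,1],[45,11],[50,0]]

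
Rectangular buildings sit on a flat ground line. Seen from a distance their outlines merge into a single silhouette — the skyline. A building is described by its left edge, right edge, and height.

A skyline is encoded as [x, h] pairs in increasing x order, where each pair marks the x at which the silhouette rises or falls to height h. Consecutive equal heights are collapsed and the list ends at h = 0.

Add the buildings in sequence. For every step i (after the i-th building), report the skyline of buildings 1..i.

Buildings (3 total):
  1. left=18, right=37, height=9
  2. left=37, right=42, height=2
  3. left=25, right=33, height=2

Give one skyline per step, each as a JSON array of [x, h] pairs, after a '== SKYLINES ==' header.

== SKYLINES ==
[[18,9],[37,0]]
[[18,9],[37,2],[42,0]]
[[18,9],[37,2],[42,0]]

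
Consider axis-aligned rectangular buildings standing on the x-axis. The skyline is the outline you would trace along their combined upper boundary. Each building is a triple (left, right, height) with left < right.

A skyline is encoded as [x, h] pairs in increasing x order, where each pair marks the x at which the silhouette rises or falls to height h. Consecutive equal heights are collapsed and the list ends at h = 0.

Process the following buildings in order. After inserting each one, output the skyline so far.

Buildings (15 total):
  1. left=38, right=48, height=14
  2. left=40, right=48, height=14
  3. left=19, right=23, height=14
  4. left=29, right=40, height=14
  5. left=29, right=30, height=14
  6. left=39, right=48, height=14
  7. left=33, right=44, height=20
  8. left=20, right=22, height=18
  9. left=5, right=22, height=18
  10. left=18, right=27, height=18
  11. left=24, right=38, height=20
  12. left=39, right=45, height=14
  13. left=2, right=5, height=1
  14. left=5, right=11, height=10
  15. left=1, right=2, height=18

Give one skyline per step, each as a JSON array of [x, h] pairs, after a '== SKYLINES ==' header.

== SKYLINES ==
[[38,14],[48,0]]
[[38,14],[48,0]]
[[19,14],[23,0],[38,14],[48,0]]
[[19,14],[23,0],[29,14],[48,0]]
[[19,14],[23,0],[29,14],[48,0]]
[[19,14],[23,0],[29,14],[48,0]]
[[19,14],[23,0],[29,14],[33,20],[44,14],[48,0]]
[[19,14],[20,18],[22,14],[23,0],[29,14],[33,20],[44,14],[48,0]]
[[5,18],[22,14],[23,0],[29,14],[33,20],[44,14],[48,0]]
[[5,18],[27,0],[29,14],[33,20],[44,14],[48,0]]
[[5,18],[24,20],[44,14],[48,0]]
[[5,18],[24,20],[44,14],[48,0]]
[[2,1],[5,18],[24,20],[44,14],[48,0]]
[[2,1],[5,18],[24,20],[44,14],[48,0]]
[[1,18],[2,1],[5,18],[24,20],[44,14],[48,0]]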